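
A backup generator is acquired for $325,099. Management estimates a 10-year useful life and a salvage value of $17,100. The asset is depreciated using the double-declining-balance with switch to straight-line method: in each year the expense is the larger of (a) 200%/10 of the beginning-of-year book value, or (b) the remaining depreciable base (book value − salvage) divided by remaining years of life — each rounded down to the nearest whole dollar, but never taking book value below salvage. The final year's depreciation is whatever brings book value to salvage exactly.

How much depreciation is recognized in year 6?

$21,306

Depreciable base = $325,099 − $17,100 = $307,999.
Year 1: DB = ⌊$325,099 × 200%/10⌋ = $65,019; SL = ⌊$307,999/10⌋ = $30,799 → take DB $65,019. Book value $260,080.
Year 2: DB = ⌊$260,080 × 200%/10⌋ = $52,016; SL = ⌊$242,980/9⌋ = $26,997 → take DB $52,016. Book value $208,064.
Year 3: DB = ⌊$208,064 × 200%/10⌋ = $41,612; SL = ⌊$190,964/8⌋ = $23,870 → take DB $41,612. Book value $166,452.
Year 4: DB = ⌊$166,452 × 200%/10⌋ = $33,290; SL = ⌊$149,352/7⌋ = $21,336 → take DB $33,290. Book value $133,162.
Year 5: DB = ⌊$133,162 × 200%/10⌋ = $26,632; SL = ⌊$116,062/6⌋ = $19,343 → take DB $26,632. Book value $106,530.
Year 6: DB = ⌊$106,530 × 200%/10⌋ = $21,306; SL = ⌊$89,430/5⌋ = $17,886 → take DB $21,306. Book value $85,224.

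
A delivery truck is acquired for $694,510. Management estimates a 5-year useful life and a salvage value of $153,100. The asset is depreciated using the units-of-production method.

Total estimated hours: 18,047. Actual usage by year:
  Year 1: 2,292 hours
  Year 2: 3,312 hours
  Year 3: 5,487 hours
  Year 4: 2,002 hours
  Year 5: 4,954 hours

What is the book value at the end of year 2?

$526,390

Depreciable base = $694,510 − $153,100 = $541,410.
Rate = $541,410 / 18,047 hours = $30 per hour.
Year 1: 2,292 × $30 = $68,760. Book value $625,750.
Year 2: 3,312 × $30 = $99,360. Book value $526,390.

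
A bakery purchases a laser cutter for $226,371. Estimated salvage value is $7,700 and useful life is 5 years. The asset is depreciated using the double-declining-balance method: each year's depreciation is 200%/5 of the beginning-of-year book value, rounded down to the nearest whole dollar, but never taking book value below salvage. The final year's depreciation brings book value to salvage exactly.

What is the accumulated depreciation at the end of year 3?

Depreciable base = $226,371 − $7,700 = $218,671.
Year 1: ⌊$226,371 × 200%/5⌋ = $90,548. Book value $135,823.
Year 2: ⌊$135,823 × 200%/5⌋ = $54,329. Book value $81,494.
Year 3: ⌊$81,494 × 200%/5⌋ = $32,597. Book value $48,897.
Accumulated through year 3 = $226,371 − $48,897 = $177,474.

$177,474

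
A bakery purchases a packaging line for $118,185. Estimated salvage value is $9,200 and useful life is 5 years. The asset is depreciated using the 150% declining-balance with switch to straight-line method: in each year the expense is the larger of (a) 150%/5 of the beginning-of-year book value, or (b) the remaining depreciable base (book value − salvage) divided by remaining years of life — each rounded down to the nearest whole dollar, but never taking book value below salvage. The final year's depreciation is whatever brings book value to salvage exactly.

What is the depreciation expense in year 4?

$15,669

Depreciable base = $118,185 − $9,200 = $108,985.
Year 1: DB = ⌊$118,185 × 150%/5⌋ = $35,455; SL = ⌊$108,985/5⌋ = $21,797 → take DB $35,455. Book value $82,730.
Year 2: DB = ⌊$82,730 × 150%/5⌋ = $24,819; SL = ⌊$73,530/4⌋ = $18,382 → take DB $24,819. Book value $57,911.
Year 3: DB = ⌊$57,911 × 150%/5⌋ = $17,373; SL = ⌊$48,711/3⌋ = $16,237 → take DB $17,373. Book value $40,538.
Year 4: DB = ⌊$40,538 × 150%/5⌋ = $12,161; SL = ⌊$31,338/2⌋ = $15,669 → take SL $15,669. Book value $24,869.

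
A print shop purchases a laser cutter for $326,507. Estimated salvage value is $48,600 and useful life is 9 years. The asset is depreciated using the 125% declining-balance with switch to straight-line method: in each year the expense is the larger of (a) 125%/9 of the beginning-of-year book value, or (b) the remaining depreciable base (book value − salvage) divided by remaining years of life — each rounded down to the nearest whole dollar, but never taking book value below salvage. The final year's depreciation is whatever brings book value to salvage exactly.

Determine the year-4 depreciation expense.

Depreciable base = $326,507 − $48,600 = $277,907.
Year 1: DB = ⌊$326,507 × 125%/9⌋ = $45,348; SL = ⌊$277,907/9⌋ = $30,878 → take DB $45,348. Book value $281,159.
Year 2: DB = ⌊$281,159 × 125%/9⌋ = $39,049; SL = ⌊$232,559/8⌋ = $29,069 → take DB $39,049. Book value $242,110.
Year 3: DB = ⌊$242,110 × 125%/9⌋ = $33,626; SL = ⌊$193,510/7⌋ = $27,644 → take DB $33,626. Book value $208,484.
Year 4: DB = ⌊$208,484 × 125%/9⌋ = $28,956; SL = ⌊$159,884/6⌋ = $26,647 → take DB $28,956. Book value $179,528.

$28,956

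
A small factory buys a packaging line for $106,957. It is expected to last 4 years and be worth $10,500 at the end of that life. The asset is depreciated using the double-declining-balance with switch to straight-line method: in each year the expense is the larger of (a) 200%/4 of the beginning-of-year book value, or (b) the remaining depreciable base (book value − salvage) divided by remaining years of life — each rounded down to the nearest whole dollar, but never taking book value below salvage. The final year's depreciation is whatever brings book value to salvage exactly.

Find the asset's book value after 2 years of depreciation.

Depreciable base = $106,957 − $10,500 = $96,457.
Year 1: DB = ⌊$106,957 × 200%/4⌋ = $53,478; SL = ⌊$96,457/4⌋ = $24,114 → take DB $53,478. Book value $53,479.
Year 2: DB = ⌊$53,479 × 200%/4⌋ = $26,739; SL = ⌊$42,979/3⌋ = $14,326 → take DB $26,739. Book value $26,740.

$26,740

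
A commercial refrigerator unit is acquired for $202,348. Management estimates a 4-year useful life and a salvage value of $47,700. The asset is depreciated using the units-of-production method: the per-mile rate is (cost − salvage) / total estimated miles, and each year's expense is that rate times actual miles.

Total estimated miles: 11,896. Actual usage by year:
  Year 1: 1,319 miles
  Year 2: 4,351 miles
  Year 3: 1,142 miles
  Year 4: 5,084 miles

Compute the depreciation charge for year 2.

Depreciable base = $202,348 − $47,700 = $154,648.
Rate = $154,648 / 11,896 miles = $13 per mile.
Year 1: 1,319 × $13 = $17,147. Book value $185,201.
Year 2: 4,351 × $13 = $56,563. Book value $128,638.

$56,563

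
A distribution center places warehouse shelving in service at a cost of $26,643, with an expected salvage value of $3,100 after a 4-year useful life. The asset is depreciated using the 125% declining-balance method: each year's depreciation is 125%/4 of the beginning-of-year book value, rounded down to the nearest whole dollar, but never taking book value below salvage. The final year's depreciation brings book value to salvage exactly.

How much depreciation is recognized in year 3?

$3,935

Depreciable base = $26,643 − $3,100 = $23,543.
Year 1: ⌊$26,643 × 125%/4⌋ = $8,325. Book value $18,318.
Year 2: ⌊$18,318 × 125%/4⌋ = $5,724. Book value $12,594.
Year 3: ⌊$12,594 × 125%/4⌋ = $3,935. Book value $8,659.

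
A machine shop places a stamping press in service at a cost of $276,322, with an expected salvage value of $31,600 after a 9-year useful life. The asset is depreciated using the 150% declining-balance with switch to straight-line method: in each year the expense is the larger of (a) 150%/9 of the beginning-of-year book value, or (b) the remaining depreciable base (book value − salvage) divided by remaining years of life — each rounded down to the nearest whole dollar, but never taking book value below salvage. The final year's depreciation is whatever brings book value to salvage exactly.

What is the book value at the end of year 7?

$71,326

Depreciable base = $276,322 − $31,600 = $244,722.
Year 1: DB = ⌊$276,322 × 150%/9⌋ = $46,053; SL = ⌊$244,722/9⌋ = $27,191 → take DB $46,053. Book value $230,269.
Year 2: DB = ⌊$230,269 × 150%/9⌋ = $38,378; SL = ⌊$198,669/8⌋ = $24,833 → take DB $38,378. Book value $191,891.
Year 3: DB = ⌊$191,891 × 150%/9⌋ = $31,981; SL = ⌊$160,291/7⌋ = $22,898 → take DB $31,981. Book value $159,910.
Year 4: DB = ⌊$159,910 × 150%/9⌋ = $26,651; SL = ⌊$128,310/6⌋ = $21,385 → take DB $26,651. Book value $133,259.
Year 5: DB = ⌊$133,259 × 150%/9⌋ = $22,209; SL = ⌊$101,659/5⌋ = $20,331 → take DB $22,209. Book value $111,050.
Year 6: DB = ⌊$111,050 × 150%/9⌋ = $18,508; SL = ⌊$79,450/4⌋ = $19,862 → take SL $19,862. Book value $91,188.
Year 7: DB = ⌊$91,188 × 150%/9⌋ = $15,198; SL = ⌊$59,588/3⌋ = $19,862 → take SL $19,862. Book value $71,326.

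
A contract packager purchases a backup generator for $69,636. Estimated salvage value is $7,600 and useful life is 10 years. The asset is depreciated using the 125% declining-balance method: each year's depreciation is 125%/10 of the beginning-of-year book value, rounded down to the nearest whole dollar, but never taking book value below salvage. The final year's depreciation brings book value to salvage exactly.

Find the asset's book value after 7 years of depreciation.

Depreciable base = $69,636 − $7,600 = $62,036.
Year 1: ⌊$69,636 × 125%/10⌋ = $8,704. Book value $60,932.
Year 2: ⌊$60,932 × 125%/10⌋ = $7,616. Book value $53,316.
Year 3: ⌊$53,316 × 125%/10⌋ = $6,664. Book value $46,652.
Year 4: ⌊$46,652 × 125%/10⌋ = $5,831. Book value $40,821.
Year 5: ⌊$40,821 × 125%/10⌋ = $5,102. Book value $35,719.
Year 6: ⌊$35,719 × 125%/10⌋ = $4,464. Book value $31,255.
Year 7: ⌊$31,255 × 125%/10⌋ = $3,906. Book value $27,349.

$27,349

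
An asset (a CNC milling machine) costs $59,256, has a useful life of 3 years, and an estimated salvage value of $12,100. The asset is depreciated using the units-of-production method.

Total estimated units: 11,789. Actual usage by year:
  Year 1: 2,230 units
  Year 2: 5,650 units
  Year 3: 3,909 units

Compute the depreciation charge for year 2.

Depreciable base = $59,256 − $12,100 = $47,156.
Rate = $47,156 / 11,789 units = $4 per unit.
Year 1: 2,230 × $4 = $8,920. Book value $50,336.
Year 2: 5,650 × $4 = $22,600. Book value $27,736.

$22,600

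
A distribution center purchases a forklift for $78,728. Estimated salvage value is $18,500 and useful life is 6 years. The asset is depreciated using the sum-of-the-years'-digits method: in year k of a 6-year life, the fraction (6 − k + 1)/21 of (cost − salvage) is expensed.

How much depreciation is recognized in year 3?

Depreciable base = $78,728 − $18,500 = $60,228.
Sum of the years' digits = 6+5+4+3+2+1 = 21.
Year 1: $60,228 × 6/21 = $17,208. Book value $61,520.
Year 2: $60,228 × 5/21 = $14,340. Book value $47,180.
Year 3: $60,228 × 4/21 = $11,472. Book value $35,708.

$11,472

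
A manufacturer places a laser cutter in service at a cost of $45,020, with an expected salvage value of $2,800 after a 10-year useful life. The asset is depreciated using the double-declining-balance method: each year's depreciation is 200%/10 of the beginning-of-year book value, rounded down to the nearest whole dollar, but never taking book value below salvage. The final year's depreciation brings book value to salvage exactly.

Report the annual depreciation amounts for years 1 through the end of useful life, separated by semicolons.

$9,004; $7,203; $5,762; $4,610; $3,688; $2,950; $2,360; $1,888; $1,511; $3,244

Depreciable base = $45,020 − $2,800 = $42,220.
Year 1: ⌊$45,020 × 200%/10⌋ = $9,004. Book value $36,016.
Year 2: ⌊$36,016 × 200%/10⌋ = $7,203. Book value $28,813.
Year 3: ⌊$28,813 × 200%/10⌋ = $5,762. Book value $23,051.
Year 4: ⌊$23,051 × 200%/10⌋ = $4,610. Book value $18,441.
Year 5: ⌊$18,441 × 200%/10⌋ = $3,688. Book value $14,753.
Year 6: ⌊$14,753 × 200%/10⌋ = $2,950. Book value $11,803.
Year 7: ⌊$11,803 × 200%/10⌋ = $2,360. Book value $9,443.
Year 8: ⌊$9,443 × 200%/10⌋ = $1,888. Book value $7,555.
Year 9: ⌊$7,555 × 200%/10⌋ = $1,511. Book value $6,044.
Year 10 (final): $6,044 − $2,800 = $3,244. Book value $2,800.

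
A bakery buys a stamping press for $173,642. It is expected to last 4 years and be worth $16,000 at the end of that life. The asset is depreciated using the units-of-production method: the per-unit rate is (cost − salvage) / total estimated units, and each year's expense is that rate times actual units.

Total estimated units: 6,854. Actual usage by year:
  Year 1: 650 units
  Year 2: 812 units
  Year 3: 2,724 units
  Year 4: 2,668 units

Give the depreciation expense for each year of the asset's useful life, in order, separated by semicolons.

$14,950; $18,676; $62,652; $61,364

Depreciable base = $173,642 − $16,000 = $157,642.
Rate = $157,642 / 6,854 units = $23 per unit.
Year 1: 650 × $23 = $14,950. Book value $158,692.
Year 2: 812 × $23 = $18,676. Book value $140,016.
Year 3: 2,724 × $23 = $62,652. Book value $77,364.
Year 4: 2,668 × $23 = $61,364. Book value $16,000.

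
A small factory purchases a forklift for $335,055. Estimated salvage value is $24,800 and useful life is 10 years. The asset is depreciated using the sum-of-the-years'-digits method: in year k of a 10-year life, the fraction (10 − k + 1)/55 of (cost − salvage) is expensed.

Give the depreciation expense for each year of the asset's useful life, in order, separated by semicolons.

Depreciable base = $335,055 − $24,800 = $310,255.
Sum of the years' digits = 10+9+8+7+6+5+4+3+2+1 = 55.
Year 1: $310,255 × 10/55 = $56,410. Book value $278,645.
Year 2: $310,255 × 9/55 = $50,769. Book value $227,876.
Year 3: $310,255 × 8/55 = $45,128. Book value $182,748.
Year 4: $310,255 × 7/55 = $39,487. Book value $143,261.
Year 5: $310,255 × 6/55 = $33,846. Book value $109,415.
Year 6: $310,255 × 5/55 = $28,205. Book value $81,210.
Year 7: $310,255 × 4/55 = $22,564. Book value $58,646.
Year 8: $310,255 × 3/55 = $16,923. Book value $41,723.
Year 9: $310,255 × 2/55 = $11,282. Book value $30,441.
Year 10: $310,255 × 1/55 = $5,641. Book value $24,800.

$56,410; $50,769; $45,128; $39,487; $33,846; $28,205; $22,564; $16,923; $11,282; $5,641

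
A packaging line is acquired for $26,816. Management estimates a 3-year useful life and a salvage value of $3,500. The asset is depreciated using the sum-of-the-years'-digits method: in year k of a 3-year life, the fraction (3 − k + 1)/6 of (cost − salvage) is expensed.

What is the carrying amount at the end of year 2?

Depreciable base = $26,816 − $3,500 = $23,316.
Sum of the years' digits = 3+2+1 = 6.
Year 1: $23,316 × 3/6 = $11,658. Book value $15,158.
Year 2: $23,316 × 2/6 = $7,772. Book value $7,386.

$7,386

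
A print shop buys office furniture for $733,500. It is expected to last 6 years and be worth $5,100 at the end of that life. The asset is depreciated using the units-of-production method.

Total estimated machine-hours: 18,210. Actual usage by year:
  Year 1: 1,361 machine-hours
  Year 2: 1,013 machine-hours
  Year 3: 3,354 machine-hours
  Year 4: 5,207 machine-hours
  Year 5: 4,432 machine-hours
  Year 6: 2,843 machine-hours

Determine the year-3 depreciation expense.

$134,160

Depreciable base = $733,500 − $5,100 = $728,400.
Rate = $728,400 / 18,210 machine-hours = $40 per machine-hour.
Year 1: 1,361 × $40 = $54,440. Book value $679,060.
Year 2: 1,013 × $40 = $40,520. Book value $638,540.
Year 3: 3,354 × $40 = $134,160. Book value $504,380.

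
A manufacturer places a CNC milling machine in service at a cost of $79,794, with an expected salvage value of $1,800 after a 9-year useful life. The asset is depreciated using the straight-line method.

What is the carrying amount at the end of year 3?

$53,796

Depreciable base = $79,794 − $1,800 = $77,994.
Annual expense = $77,994 / 9 = $8,666.
End of year 1: book value $71,128.
End of year 2: book value $62,462.
End of year 3: book value $53,796.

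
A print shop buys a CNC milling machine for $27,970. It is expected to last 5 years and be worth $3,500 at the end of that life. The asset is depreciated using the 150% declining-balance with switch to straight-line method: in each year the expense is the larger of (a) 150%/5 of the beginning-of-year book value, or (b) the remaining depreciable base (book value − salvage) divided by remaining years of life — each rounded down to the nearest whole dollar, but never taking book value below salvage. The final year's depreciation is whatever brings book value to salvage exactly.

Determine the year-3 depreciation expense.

$4,111

Depreciable base = $27,970 − $3,500 = $24,470.
Year 1: DB = ⌊$27,970 × 150%/5⌋ = $8,391; SL = ⌊$24,470/5⌋ = $4,894 → take DB $8,391. Book value $19,579.
Year 2: DB = ⌊$19,579 × 150%/5⌋ = $5,873; SL = ⌊$16,079/4⌋ = $4,019 → take DB $5,873. Book value $13,706.
Year 3: DB = ⌊$13,706 × 150%/5⌋ = $4,111; SL = ⌊$10,206/3⌋ = $3,402 → take DB $4,111. Book value $9,595.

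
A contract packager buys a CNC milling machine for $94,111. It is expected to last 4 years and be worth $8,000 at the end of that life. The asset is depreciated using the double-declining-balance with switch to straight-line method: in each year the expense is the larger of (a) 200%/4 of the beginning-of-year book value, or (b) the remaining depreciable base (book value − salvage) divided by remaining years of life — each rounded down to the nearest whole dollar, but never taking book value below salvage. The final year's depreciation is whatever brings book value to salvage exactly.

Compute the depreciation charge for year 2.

Depreciable base = $94,111 − $8,000 = $86,111.
Year 1: DB = ⌊$94,111 × 200%/4⌋ = $47,055; SL = ⌊$86,111/4⌋ = $21,527 → take DB $47,055. Book value $47,056.
Year 2: DB = ⌊$47,056 × 200%/4⌋ = $23,528; SL = ⌊$39,056/3⌋ = $13,018 → take DB $23,528. Book value $23,528.

$23,528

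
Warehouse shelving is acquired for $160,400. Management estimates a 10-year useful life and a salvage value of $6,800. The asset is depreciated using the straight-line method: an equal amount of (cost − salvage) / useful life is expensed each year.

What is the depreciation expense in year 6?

Depreciable base = $160,400 − $6,800 = $153,600.
Annual expense = $153,600 / 10 = $15,360.

$15,360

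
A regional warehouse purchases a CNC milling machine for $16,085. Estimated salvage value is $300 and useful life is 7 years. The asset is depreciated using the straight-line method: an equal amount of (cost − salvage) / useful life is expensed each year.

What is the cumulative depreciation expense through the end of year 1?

$2,255

Depreciable base = $16,085 − $300 = $15,785.
Annual expense = $15,785 / 7 = $2,255.
End of year 1: book value $13,830.
Accumulated through year 1 = $16,085 − $13,830 = $2,255.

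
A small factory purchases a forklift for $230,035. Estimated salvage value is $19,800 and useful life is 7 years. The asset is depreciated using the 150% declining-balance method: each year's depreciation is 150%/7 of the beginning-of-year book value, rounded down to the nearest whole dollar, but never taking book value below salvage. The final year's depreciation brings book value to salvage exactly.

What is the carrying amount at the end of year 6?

Depreciable base = $230,035 − $19,800 = $210,235.
Year 1: ⌊$230,035 × 150%/7⌋ = $49,293. Book value $180,742.
Year 2: ⌊$180,742 × 150%/7⌋ = $38,730. Book value $142,012.
Year 3: ⌊$142,012 × 150%/7⌋ = $30,431. Book value $111,581.
Year 4: ⌊$111,581 × 150%/7⌋ = $23,910. Book value $87,671.
Year 5: ⌊$87,671 × 150%/7⌋ = $18,786. Book value $68,885.
Year 6: ⌊$68,885 × 150%/7⌋ = $14,761. Book value $54,124.

$54,124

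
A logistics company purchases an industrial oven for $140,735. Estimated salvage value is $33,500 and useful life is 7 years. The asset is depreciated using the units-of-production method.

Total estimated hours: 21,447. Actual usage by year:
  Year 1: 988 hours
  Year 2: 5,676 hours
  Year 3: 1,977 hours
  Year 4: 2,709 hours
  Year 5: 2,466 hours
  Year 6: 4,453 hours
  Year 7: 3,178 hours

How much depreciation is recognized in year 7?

$15,890

Depreciable base = $140,735 − $33,500 = $107,235.
Rate = $107,235 / 21,447 hours = $5 per hour.
Year 1: 988 × $5 = $4,940. Book value $135,795.
Year 2: 5,676 × $5 = $28,380. Book value $107,415.
Year 3: 1,977 × $5 = $9,885. Book value $97,530.
Year 4: 2,709 × $5 = $13,545. Book value $83,985.
Year 5: 2,466 × $5 = $12,330. Book value $71,655.
Year 6: 4,453 × $5 = $22,265. Book value $49,390.
Year 7: 3,178 × $5 = $15,890. Book value $33,500.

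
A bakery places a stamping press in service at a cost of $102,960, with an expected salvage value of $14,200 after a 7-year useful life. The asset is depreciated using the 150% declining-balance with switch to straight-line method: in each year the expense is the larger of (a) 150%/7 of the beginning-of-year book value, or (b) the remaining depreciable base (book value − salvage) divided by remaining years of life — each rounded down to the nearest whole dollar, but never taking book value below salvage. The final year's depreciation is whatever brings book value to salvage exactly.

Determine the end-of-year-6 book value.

$22,517

Depreciable base = $102,960 − $14,200 = $88,760.
Year 1: DB = ⌊$102,960 × 150%/7⌋ = $22,062; SL = ⌊$88,760/7⌋ = $12,680 → take DB $22,062. Book value $80,898.
Year 2: DB = ⌊$80,898 × 150%/7⌋ = $17,335; SL = ⌊$66,698/6⌋ = $11,116 → take DB $17,335. Book value $63,563.
Year 3: DB = ⌊$63,563 × 150%/7⌋ = $13,620; SL = ⌊$49,363/5⌋ = $9,872 → take DB $13,620. Book value $49,943.
Year 4: DB = ⌊$49,943 × 150%/7⌋ = $10,702; SL = ⌊$35,743/4⌋ = $8,935 → take DB $10,702. Book value $39,241.
Year 5: DB = ⌊$39,241 × 150%/7⌋ = $8,408; SL = ⌊$25,041/3⌋ = $8,347 → take DB $8,408. Book value $30,833.
Year 6: DB = ⌊$30,833 × 150%/7⌋ = $6,607; SL = ⌊$16,633/2⌋ = $8,316 → take SL $8,316. Book value $22,517.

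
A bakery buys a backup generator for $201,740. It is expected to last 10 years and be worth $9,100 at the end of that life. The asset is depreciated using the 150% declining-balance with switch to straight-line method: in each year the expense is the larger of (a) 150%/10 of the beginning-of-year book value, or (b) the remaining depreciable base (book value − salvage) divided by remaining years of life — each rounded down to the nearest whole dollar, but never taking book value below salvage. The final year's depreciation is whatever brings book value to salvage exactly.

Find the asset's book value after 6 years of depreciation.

$73,241

Depreciable base = $201,740 − $9,100 = $192,640.
Year 1: DB = ⌊$201,740 × 150%/10⌋ = $30,261; SL = ⌊$192,640/10⌋ = $19,264 → take DB $30,261. Book value $171,479.
Year 2: DB = ⌊$171,479 × 150%/10⌋ = $25,721; SL = ⌊$162,379/9⌋ = $18,042 → take DB $25,721. Book value $145,758.
Year 3: DB = ⌊$145,758 × 150%/10⌋ = $21,863; SL = ⌊$136,658/8⌋ = $17,082 → take DB $21,863. Book value $123,895.
Year 4: DB = ⌊$123,895 × 150%/10⌋ = $18,584; SL = ⌊$114,795/7⌋ = $16,399 → take DB $18,584. Book value $105,311.
Year 5: DB = ⌊$105,311 × 150%/10⌋ = $15,796; SL = ⌊$96,211/6⌋ = $16,035 → take SL $16,035. Book value $89,276.
Year 6: DB = ⌊$89,276 × 150%/10⌋ = $13,391; SL = ⌊$80,176/5⌋ = $16,035 → take SL $16,035. Book value $73,241.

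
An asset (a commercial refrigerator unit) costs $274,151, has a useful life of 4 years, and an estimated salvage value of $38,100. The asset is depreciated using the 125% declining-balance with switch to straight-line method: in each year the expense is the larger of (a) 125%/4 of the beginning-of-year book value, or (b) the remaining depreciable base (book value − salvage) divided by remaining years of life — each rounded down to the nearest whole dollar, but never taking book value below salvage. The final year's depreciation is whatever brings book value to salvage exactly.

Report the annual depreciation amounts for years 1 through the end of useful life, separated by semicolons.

$85,672; $58,899; $45,740; $45,740

Depreciable base = $274,151 − $38,100 = $236,051.
Year 1: DB = ⌊$274,151 × 125%/4⌋ = $85,672; SL = ⌊$236,051/4⌋ = $59,012 → take DB $85,672. Book value $188,479.
Year 2: DB = ⌊$188,479 × 125%/4⌋ = $58,899; SL = ⌊$150,379/3⌋ = $50,126 → take DB $58,899. Book value $129,580.
Year 3: DB = ⌊$129,580 × 125%/4⌋ = $40,493; SL = ⌊$91,480/2⌋ = $45,740 → take SL $45,740. Book value $83,840.
Year 4 (final): $83,840 − $38,100 = $45,740. Book value $38,100.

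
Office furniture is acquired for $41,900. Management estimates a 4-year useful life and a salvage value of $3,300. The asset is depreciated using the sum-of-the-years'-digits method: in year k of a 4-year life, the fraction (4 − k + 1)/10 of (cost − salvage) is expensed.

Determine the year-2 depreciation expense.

Depreciable base = $41,900 − $3,300 = $38,600.
Sum of the years' digits = 4+3+2+1 = 10.
Year 1: $38,600 × 4/10 = $15,440. Book value $26,460.
Year 2: $38,600 × 3/10 = $11,580. Book value $14,880.

$11,580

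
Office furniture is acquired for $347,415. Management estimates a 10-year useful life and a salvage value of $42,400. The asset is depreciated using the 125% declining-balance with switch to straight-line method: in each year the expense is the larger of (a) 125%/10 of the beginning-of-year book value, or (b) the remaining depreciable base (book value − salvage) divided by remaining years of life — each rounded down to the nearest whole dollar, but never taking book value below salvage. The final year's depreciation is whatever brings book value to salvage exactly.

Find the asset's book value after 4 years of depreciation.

Depreciable base = $347,415 − $42,400 = $305,015.
Year 1: DB = ⌊$347,415 × 125%/10⌋ = $43,426; SL = ⌊$305,015/10⌋ = $30,501 → take DB $43,426. Book value $303,989.
Year 2: DB = ⌊$303,989 × 125%/10⌋ = $37,998; SL = ⌊$261,589/9⌋ = $29,065 → take DB $37,998. Book value $265,991.
Year 3: DB = ⌊$265,991 × 125%/10⌋ = $33,248; SL = ⌊$223,591/8⌋ = $27,948 → take DB $33,248. Book value $232,743.
Year 4: DB = ⌊$232,743 × 125%/10⌋ = $29,092; SL = ⌊$190,343/7⌋ = $27,191 → take DB $29,092. Book value $203,651.

$203,651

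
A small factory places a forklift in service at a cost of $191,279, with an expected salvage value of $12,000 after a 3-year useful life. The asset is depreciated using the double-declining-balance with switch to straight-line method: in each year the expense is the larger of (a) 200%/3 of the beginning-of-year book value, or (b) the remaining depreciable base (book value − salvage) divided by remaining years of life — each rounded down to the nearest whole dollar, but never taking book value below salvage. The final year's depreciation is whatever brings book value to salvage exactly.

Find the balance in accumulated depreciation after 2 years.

Depreciable base = $191,279 − $12,000 = $179,279.
Year 1: DB = ⌊$191,279 × 200%/3⌋ = $127,519; SL = ⌊$179,279/3⌋ = $59,759 → take DB $127,519. Book value $63,760.
Year 2: DB = ⌊$63,760 × 200%/3⌋ = $42,506; SL = ⌊$51,760/2⌋ = $25,880 → take DB $42,506. Book value $21,254.
Accumulated through year 2 = $191,279 − $21,254 = $170,025.

$170,025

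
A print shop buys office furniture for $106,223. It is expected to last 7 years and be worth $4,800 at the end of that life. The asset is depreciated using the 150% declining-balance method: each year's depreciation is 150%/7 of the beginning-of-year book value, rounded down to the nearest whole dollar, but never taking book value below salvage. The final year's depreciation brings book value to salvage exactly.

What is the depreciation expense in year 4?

$11,041

Depreciable base = $106,223 − $4,800 = $101,423.
Year 1: ⌊$106,223 × 150%/7⌋ = $22,762. Book value $83,461.
Year 2: ⌊$83,461 × 150%/7⌋ = $17,884. Book value $65,577.
Year 3: ⌊$65,577 × 150%/7⌋ = $14,052. Book value $51,525.
Year 4: ⌊$51,525 × 150%/7⌋ = $11,041. Book value $40,484.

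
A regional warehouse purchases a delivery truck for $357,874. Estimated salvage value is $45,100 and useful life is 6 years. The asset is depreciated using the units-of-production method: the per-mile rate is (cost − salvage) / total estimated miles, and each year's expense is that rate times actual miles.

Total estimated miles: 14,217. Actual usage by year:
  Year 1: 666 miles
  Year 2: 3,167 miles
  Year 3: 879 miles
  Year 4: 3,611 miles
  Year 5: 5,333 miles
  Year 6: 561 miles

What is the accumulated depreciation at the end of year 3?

$103,664

Depreciable base = $357,874 − $45,100 = $312,774.
Rate = $312,774 / 14,217 miles = $22 per mile.
Year 1: 666 × $22 = $14,652. Book value $343,222.
Year 2: 3,167 × $22 = $69,674. Book value $273,548.
Year 3: 879 × $22 = $19,338. Book value $254,210.
Accumulated through year 3 = $357,874 − $254,210 = $103,664.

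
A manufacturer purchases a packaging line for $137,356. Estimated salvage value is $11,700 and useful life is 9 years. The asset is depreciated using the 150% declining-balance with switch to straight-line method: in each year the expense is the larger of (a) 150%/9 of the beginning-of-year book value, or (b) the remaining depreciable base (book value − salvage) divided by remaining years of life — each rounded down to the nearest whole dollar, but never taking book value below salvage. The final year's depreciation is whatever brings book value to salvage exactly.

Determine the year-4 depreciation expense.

$13,248

Depreciable base = $137,356 − $11,700 = $125,656.
Year 1: DB = ⌊$137,356 × 150%/9⌋ = $22,892; SL = ⌊$125,656/9⌋ = $13,961 → take DB $22,892. Book value $114,464.
Year 2: DB = ⌊$114,464 × 150%/9⌋ = $19,077; SL = ⌊$102,764/8⌋ = $12,845 → take DB $19,077. Book value $95,387.
Year 3: DB = ⌊$95,387 × 150%/9⌋ = $15,897; SL = ⌊$83,687/7⌋ = $11,955 → take DB $15,897. Book value $79,490.
Year 4: DB = ⌊$79,490 × 150%/9⌋ = $13,248; SL = ⌊$67,790/6⌋ = $11,298 → take DB $13,248. Book value $66,242.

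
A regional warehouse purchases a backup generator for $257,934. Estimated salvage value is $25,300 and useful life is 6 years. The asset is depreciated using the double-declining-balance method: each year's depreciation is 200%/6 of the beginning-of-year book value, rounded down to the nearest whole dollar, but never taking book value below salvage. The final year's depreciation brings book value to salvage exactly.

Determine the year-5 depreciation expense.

$16,983

Depreciable base = $257,934 − $25,300 = $232,634.
Year 1: ⌊$257,934 × 200%/6⌋ = $85,978. Book value $171,956.
Year 2: ⌊$171,956 × 200%/6⌋ = $57,318. Book value $114,638.
Year 3: ⌊$114,638 × 200%/6⌋ = $38,212. Book value $76,426.
Year 4: ⌊$76,426 × 200%/6⌋ = $25,475. Book value $50,951.
Year 5: ⌊$50,951 × 200%/6⌋ = $16,983. Book value $33,968.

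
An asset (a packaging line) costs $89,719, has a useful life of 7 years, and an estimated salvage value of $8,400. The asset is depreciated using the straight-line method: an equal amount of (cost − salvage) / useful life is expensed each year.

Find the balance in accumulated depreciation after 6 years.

Depreciable base = $89,719 − $8,400 = $81,319.
Annual expense = $81,319 / 7 = $11,617.
End of year 1: book value $78,102.
End of year 2: book value $66,485.
End of year 3: book value $54,868.
End of year 4: book value $43,251.
End of year 5: book value $31,634.
End of year 6: book value $20,017.
Accumulated through year 6 = $89,719 − $20,017 = $69,702.

$69,702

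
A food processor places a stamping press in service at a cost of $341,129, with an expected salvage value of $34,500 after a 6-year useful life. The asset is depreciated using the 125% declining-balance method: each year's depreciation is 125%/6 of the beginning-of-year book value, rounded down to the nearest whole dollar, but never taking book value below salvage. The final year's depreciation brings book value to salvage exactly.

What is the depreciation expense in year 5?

$27,915

Depreciable base = $341,129 − $34,500 = $306,629.
Year 1: ⌊$341,129 × 125%/6⌋ = $71,068. Book value $270,061.
Year 2: ⌊$270,061 × 125%/6⌋ = $56,262. Book value $213,799.
Year 3: ⌊$213,799 × 125%/6⌋ = $44,541. Book value $169,258.
Year 4: ⌊$169,258 × 125%/6⌋ = $35,262. Book value $133,996.
Year 5: ⌊$133,996 × 125%/6⌋ = $27,915. Book value $106,081.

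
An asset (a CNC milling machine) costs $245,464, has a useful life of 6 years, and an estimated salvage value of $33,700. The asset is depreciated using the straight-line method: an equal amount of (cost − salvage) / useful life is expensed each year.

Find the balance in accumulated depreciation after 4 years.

$141,176

Depreciable base = $245,464 − $33,700 = $211,764.
Annual expense = $211,764 / 6 = $35,294.
End of year 1: book value $210,170.
End of year 2: book value $174,876.
End of year 3: book value $139,582.
End of year 4: book value $104,288.
Accumulated through year 4 = $245,464 − $104,288 = $141,176.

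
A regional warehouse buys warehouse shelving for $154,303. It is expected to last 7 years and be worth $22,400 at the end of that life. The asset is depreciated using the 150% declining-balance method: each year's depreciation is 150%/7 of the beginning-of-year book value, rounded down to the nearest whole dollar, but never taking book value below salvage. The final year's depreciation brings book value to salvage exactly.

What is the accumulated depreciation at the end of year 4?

$95,493

Depreciable base = $154,303 − $22,400 = $131,903.
Year 1: ⌊$154,303 × 150%/7⌋ = $33,064. Book value $121,239.
Year 2: ⌊$121,239 × 150%/7⌋ = $25,979. Book value $95,260.
Year 3: ⌊$95,260 × 150%/7⌋ = $20,412. Book value $74,848.
Year 4: ⌊$74,848 × 150%/7⌋ = $16,038. Book value $58,810.
Accumulated through year 4 = $154,303 − $58,810 = $95,493.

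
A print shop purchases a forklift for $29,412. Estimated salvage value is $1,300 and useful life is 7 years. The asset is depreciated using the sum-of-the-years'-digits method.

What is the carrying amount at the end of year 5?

$4,312

Depreciable base = $29,412 − $1,300 = $28,112.
Sum of the years' digits = 7+6+5+4+3+2+1 = 28.
Year 1: $28,112 × 7/28 = $7,028. Book value $22,384.
Year 2: $28,112 × 6/28 = $6,024. Book value $16,360.
Year 3: $28,112 × 5/28 = $5,020. Book value $11,340.
Year 4: $28,112 × 4/28 = $4,016. Book value $7,324.
Year 5: $28,112 × 3/28 = $3,012. Book value $4,312.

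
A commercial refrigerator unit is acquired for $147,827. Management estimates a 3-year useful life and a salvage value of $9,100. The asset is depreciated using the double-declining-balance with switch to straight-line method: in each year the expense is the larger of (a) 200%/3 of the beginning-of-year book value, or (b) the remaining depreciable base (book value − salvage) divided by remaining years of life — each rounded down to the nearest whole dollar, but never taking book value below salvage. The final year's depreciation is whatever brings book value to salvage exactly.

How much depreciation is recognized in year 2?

Depreciable base = $147,827 − $9,100 = $138,727.
Year 1: DB = ⌊$147,827 × 200%/3⌋ = $98,551; SL = ⌊$138,727/3⌋ = $46,242 → take DB $98,551. Book value $49,276.
Year 2: DB = ⌊$49,276 × 200%/3⌋ = $32,850; SL = ⌊$40,176/2⌋ = $20,088 → take DB $32,850. Book value $16,426.

$32,850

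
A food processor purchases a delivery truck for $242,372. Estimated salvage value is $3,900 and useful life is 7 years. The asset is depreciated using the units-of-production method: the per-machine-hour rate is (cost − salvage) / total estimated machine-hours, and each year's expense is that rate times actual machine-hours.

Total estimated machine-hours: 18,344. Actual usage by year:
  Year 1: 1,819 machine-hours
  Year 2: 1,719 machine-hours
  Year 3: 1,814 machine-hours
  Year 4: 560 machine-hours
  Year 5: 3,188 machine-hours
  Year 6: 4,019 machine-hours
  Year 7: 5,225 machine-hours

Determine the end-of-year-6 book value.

$71,825

Depreciable base = $242,372 − $3,900 = $238,472.
Rate = $238,472 / 18,344 machine-hours = $13 per machine-hour.
Year 1: 1,819 × $13 = $23,647. Book value $218,725.
Year 2: 1,719 × $13 = $22,347. Book value $196,378.
Year 3: 1,814 × $13 = $23,582. Book value $172,796.
Year 4: 560 × $13 = $7,280. Book value $165,516.
Year 5: 3,188 × $13 = $41,444. Book value $124,072.
Year 6: 4,019 × $13 = $52,247. Book value $71,825.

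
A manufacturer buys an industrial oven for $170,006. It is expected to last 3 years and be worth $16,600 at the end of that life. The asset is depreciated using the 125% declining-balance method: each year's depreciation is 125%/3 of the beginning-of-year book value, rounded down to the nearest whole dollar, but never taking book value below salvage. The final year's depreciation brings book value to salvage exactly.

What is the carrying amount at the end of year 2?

Depreciable base = $170,006 − $16,600 = $153,406.
Year 1: ⌊$170,006 × 125%/3⌋ = $70,835. Book value $99,171.
Year 2: ⌊$99,171 × 125%/3⌋ = $41,321. Book value $57,850.

$57,850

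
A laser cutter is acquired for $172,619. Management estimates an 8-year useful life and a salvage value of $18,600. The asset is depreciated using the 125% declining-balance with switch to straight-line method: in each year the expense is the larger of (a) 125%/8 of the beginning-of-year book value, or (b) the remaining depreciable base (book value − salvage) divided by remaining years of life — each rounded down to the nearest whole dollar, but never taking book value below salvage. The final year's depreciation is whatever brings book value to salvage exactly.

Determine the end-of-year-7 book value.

$35,618

Depreciable base = $172,619 − $18,600 = $154,019.
Year 1: DB = ⌊$172,619 × 125%/8⌋ = $26,971; SL = ⌊$154,019/8⌋ = $19,252 → take DB $26,971. Book value $145,648.
Year 2: DB = ⌊$145,648 × 125%/8⌋ = $22,757; SL = ⌊$127,048/7⌋ = $18,149 → take DB $22,757. Book value $122,891.
Year 3: DB = ⌊$122,891 × 125%/8⌋ = $19,201; SL = ⌊$104,291/6⌋ = $17,381 → take DB $19,201. Book value $103,690.
Year 4: DB = ⌊$103,690 × 125%/8⌋ = $16,201; SL = ⌊$85,090/5⌋ = $17,018 → take SL $17,018. Book value $86,672.
Year 5: DB = ⌊$86,672 × 125%/8⌋ = $13,542; SL = ⌊$68,072/4⌋ = $17,018 → take SL $17,018. Book value $69,654.
Year 6: DB = ⌊$69,654 × 125%/8⌋ = $10,883; SL = ⌊$51,054/3⌋ = $17,018 → take SL $17,018. Book value $52,636.
Year 7: DB = ⌊$52,636 × 125%/8⌋ = $8,224; SL = ⌊$34,036/2⌋ = $17,018 → take SL $17,018. Book value $35,618.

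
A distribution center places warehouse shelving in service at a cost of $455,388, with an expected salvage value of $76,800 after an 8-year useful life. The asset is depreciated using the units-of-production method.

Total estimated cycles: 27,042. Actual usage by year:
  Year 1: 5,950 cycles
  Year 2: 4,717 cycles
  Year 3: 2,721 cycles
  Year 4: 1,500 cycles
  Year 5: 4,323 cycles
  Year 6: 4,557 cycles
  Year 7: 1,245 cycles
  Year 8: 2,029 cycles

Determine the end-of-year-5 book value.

$186,434

Depreciable base = $455,388 − $76,800 = $378,588.
Rate = $378,588 / 27,042 cycles = $14 per cycle.
Year 1: 5,950 × $14 = $83,300. Book value $372,088.
Year 2: 4,717 × $14 = $66,038. Book value $306,050.
Year 3: 2,721 × $14 = $38,094. Book value $267,956.
Year 4: 1,500 × $14 = $21,000. Book value $246,956.
Year 5: 4,323 × $14 = $60,522. Book value $186,434.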